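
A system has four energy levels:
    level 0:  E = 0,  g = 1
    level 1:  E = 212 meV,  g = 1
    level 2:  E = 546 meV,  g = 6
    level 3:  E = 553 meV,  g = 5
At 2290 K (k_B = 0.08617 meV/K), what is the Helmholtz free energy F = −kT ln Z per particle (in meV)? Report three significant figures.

k_BT = 0.08617 × 2290 K = 197.33 meV.
Eᵢ/kT = 0, 1.0743, 2.7669, 2.8024.
Z = Σ gᵢe^(−Eᵢ/kT) = 1·e^(−0) + 1·e^(−1.0743) + 6·e^(−2.7669) + 5·e^(−2.8024) = 1.0000 + 0.34154 + 0.37714 + 0.30332 = 2.0220.
F = −kT ln Z = −197.33 × ln(2.0220) = −197.33 × 0.70409 = -139 meV.

-139 meV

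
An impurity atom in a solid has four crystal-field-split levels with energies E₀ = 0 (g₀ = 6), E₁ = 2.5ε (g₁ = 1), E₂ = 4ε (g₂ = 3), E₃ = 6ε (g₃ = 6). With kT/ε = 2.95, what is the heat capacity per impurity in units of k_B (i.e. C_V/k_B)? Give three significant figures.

0.481

Eᵢ/kT = 0, 0.84746, 1.3559, 2.0339.
Z = Σ gᵢe^(−Eᵢ/kT) = 6·e^(−0) + 1·e^(−0.84746) + 3·e^(−1.3559) + 6·e^(−2.0339) = 6.0000 + 0.42850 + 0.77315 + 0.78495 = 7.9866.
⟨E⟩ = 1.1111 ε, ⟨E²⟩ = 5.4224 ε².
C_V/k_B = (⟨E²⟩ − ⟨E⟩²)/(kT)² = (5.4224 − 1.2345)/8.7025 = 0.481.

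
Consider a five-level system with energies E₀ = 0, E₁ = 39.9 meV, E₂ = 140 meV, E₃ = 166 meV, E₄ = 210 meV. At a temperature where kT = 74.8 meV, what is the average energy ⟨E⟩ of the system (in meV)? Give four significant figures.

39.62 meV

Eᵢ/kT = 0, 0.533422, 1.87166, 2.21925, 2.80749.
Z = Σ e^(−Eᵢ/kT) = e^(−0) + e^(−0.533422) + e^(−1.87166) + e^(−2.21925) + e^(−2.80749) = 1.00000 + 0.586594 + 0.153868 + 0.108691 + 0.0603563 = 1.90951.
⟨E⟩ = Σ Eᵢ e^(−Eᵢ/kT) / Z = (0·1.00000 + 39.9·0.586594 + 140·0.153868 + 166·0.108691 + 210·0.0603563) / 1.90951 = 39.62 meV.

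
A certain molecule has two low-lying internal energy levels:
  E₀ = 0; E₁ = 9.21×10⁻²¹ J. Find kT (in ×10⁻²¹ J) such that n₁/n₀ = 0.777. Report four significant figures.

n₁/n₀ = exp[−(E₁−E₀)/kT] = 0.777.
⇒ (E₁−E₀)/kT = ln(1/0.777) = ln(1.28700) = 0.252314.
kT = 9.21 ×10⁻²¹ J / 0.252314 = 36.50 ×10⁻²¹ J.

36.50 ×10⁻²¹ J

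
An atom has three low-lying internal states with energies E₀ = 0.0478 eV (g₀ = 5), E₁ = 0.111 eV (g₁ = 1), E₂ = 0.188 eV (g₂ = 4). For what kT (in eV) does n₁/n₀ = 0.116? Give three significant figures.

n₁/n₀ = (g₁/g₀) exp[−(E₁−E₀)/kT] = 0.116.
⇒ (E₁−E₀)/kT = ln((1/5)/0.116) = ln(1.7241) = 0.54471.
kT = 0.0632 eV / 0.54471 = 0.116 eV.

0.116 eV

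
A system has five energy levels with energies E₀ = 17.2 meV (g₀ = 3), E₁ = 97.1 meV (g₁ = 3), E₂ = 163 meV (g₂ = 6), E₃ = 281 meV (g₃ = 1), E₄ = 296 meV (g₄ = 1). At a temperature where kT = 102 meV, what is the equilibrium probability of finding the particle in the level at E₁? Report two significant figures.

Eᵢ/kT = 0.1686, 0.9520, 1.598, 2.755, 2.902.
Z = Σ gᵢe^(−Eᵢ/kT) = 3·e^(−0.1686) + 3·e^(−0.9520) + 6·e^(−1.598) + 1·e^(−2.755) + 1·e^(−2.902) = 2.535 + 1.158 + 1.214 + 0.06361 + 0.05491 = 5.026.
P₁ = g₁ e^(−E₁/kT) / Z = 1.158/5.026 = 0.23.

0.23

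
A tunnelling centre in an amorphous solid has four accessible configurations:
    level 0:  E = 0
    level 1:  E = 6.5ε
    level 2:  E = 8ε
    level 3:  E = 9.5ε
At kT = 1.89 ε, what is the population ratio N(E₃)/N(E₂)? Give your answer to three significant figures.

0.452

n₃/n₂ = exp[−(E₃−E₂)/kT] = exp(−(1.5ε)/(1.89ε)) = exp(-0.79365) = 0.452.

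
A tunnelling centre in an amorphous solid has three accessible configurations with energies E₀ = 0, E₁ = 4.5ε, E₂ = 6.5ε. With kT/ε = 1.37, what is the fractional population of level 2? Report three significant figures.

Eᵢ/kT = 0, 3.2847, 4.7445.
Z = Σ e^(−Eᵢ/kT) = e^(−0) + e^(−3.2847) + e^(−4.7445) = 1.0000 + 0.037452 + 0.0086994 = 1.0462.
P₂ = e^(−E₂/kT) / Z = 0.0086994/1.0462 = 0.00832.

0.00832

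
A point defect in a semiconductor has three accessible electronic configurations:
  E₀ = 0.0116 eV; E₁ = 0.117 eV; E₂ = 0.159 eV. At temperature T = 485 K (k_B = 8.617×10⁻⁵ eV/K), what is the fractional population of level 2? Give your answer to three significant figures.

0.0265

k_BT = 8.617×10⁻⁵ × 485 K = 0.041792 eV.
Eᵢ/kT = 0.27757, 2.7996, 3.8046.
Z = Σ e^(−Eᵢ/kT) = e^(−0.27757) + e^(−2.7996) + e^(−3.8046) = 0.75762 + 0.060834 + 0.022268 = 0.84072.
P₂ = e^(−E₂/kT) / Z = 0.022268/0.84072 = 0.0265.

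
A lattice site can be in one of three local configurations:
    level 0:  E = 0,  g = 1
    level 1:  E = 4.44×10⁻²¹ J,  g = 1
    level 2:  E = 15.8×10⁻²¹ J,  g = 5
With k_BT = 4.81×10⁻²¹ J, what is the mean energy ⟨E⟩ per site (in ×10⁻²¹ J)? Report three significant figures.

2.98 ×10⁻²¹ J

Eᵢ/kT = 0, 0.92308, 3.2848.
Z = Σ gᵢe^(−Eᵢ/kT) = 1·e^(−0) + 1·e^(−0.92308) + 5·e^(−3.2848) = 1.0000 + 0.39729 + 0.18724 = 1.5845.
⟨E⟩ = Σ Eᵢ gᵢe^(−Eᵢ/kT) / Z = (0·1.0000 + 4.44·0.39729 + 15.8·0.18724) / 1.5845 = 2.98 ×10⁻²¹ J.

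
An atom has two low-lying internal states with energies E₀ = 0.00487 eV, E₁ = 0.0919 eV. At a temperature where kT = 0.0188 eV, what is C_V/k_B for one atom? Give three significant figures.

Eᵢ/kT = 0.25904, 4.8883.
Z = Σ e^(−Eᵢ/kT) = e^(−0.25904) + e^(−4.8883) = 0.77179 + 0.0075342 = 0.77932.
⟨E⟩ = 0.0057114 eV, ⟨E²⟩ = 0.00010514 eV².
C_V/k_B = (⟨E²⟩ − ⟨E⟩²)/(kT)² = (0.00010514 − 0.000032620)/0.00035344 = 0.205.

0.205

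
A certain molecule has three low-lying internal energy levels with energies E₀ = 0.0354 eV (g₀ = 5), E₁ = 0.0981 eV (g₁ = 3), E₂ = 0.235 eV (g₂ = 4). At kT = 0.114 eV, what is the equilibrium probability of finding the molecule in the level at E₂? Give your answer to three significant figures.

0.0935

Eᵢ/kT = 0.31053, 0.86053, 2.0614.
Z = Σ gᵢe^(−Eᵢ/kT) = 5·e^(−0.31053) + 3·e^(−0.86053) + 4·e^(−2.0614) = 3.6653 + 1.2688 + 0.50910 = 5.4432.
P₂ = g₂ e^(−E₂/kT) / Z = 0.50910/5.4432 = 0.0935.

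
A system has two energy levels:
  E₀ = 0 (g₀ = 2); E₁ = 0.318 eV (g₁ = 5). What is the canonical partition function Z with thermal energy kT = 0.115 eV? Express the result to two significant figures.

Eᵢ/kT = 0, 2.765.
Z = Σ gᵢe^(−Eᵢ/kT) = 2·e^(−0) + 5·e^(−2.765) = 2.000 + 0.3149 = 2.315.

Z = 2.3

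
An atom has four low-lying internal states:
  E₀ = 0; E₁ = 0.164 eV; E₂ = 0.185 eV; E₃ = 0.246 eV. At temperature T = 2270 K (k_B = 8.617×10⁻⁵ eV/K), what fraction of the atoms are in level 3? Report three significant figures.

0.135

k_BT = 8.617×10⁻⁵ × 2270 K = 0.19561 eV.
Eᵢ/kT = 0, 0.83840, 0.94576, 1.2576.
Z = Σ e^(−Eᵢ/kT) = e^(−0) + e^(−0.83840) + e^(−0.94576) + e^(−1.2576) = 1.0000 + 0.43240 + 0.38838 + 0.28434 = 2.1051.
P₃ = e^(−E₃/kT) / Z = 0.28434/2.1051 = 0.135.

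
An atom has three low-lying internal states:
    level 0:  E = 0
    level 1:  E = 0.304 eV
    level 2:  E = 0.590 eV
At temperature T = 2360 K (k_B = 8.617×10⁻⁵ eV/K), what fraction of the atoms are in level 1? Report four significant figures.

0.1753

k_BT = 8.617×10⁻⁵ × 2360 K = 0.203361 eV.
Eᵢ/kT = 0, 1.49488, 2.90124.
Z = Σ e^(−Eᵢ/kT) = e^(−0) + e^(−1.49488) + e^(−2.90124) = 1.00000 + 0.224276 + 0.0549550 = 1.27923.
P₁ = e^(−E₁/kT) / Z = 0.224276/1.27923 = 0.1753.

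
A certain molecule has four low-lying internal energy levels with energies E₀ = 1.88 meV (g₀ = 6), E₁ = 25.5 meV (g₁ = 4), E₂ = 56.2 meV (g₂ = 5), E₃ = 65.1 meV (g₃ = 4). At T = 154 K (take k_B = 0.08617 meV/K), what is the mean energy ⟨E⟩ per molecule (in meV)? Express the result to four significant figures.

5.211 meV

k_BT = 0.08617 × 154 K = 13.2702 meV.
Eᵢ/kT = 0.141671, 1.92160, 4.23505, 4.90573.
Z = Σ gᵢe^(−Eᵢ/kT) = 6·e^(−0.141671) + 4·e^(−1.92160) + 5·e^(−4.23505) + 4·e^(−4.90573) = 5.20744 + 0.585490 + 0.0723954 + 0.0296161 = 5.89494.
⟨E⟩ = Σ Eᵢ gᵢe^(−Eᵢ/kT) / Z = (1.88·5.20744 + 25.5·0.585490 + 56.2·0.0723954 + 65.1·0.0296161) / 5.89494 = 5.211 meV.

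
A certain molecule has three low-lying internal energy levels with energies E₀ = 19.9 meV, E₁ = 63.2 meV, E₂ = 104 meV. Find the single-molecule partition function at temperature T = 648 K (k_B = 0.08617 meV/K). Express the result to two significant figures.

Z = 1.2

k_BT = 0.08617 × 648 K = 55.84 meV.
Eᵢ/kT = 0.3564, 1.132, 1.862.
Z = Σ e^(−Eᵢ/kT) = e^(−0.3564) + e^(−1.132) + e^(−1.862) = 0.7002 + 0.3224 + 0.1554 = 1.178.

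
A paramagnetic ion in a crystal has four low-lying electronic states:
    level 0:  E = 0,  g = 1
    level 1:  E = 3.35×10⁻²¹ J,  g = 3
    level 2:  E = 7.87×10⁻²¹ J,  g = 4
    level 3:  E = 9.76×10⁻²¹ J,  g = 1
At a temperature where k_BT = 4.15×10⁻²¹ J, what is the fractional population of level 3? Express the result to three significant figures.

Eᵢ/kT = 0, 0.80723, 1.8964, 2.3518.
Z = Σ gᵢe^(−Eᵢ/kT) = 1·e^(−0) + 3·e^(−0.80723) + 4·e^(−1.8964) + 1·e^(−2.3518) = 1.0000 + 1.3383 + 0.60043 + 0.095198 = 3.0339.
P₃ = g₃ e^(−E₃/kT) / Z = 0.095198/3.0339 = 0.0314.

0.0314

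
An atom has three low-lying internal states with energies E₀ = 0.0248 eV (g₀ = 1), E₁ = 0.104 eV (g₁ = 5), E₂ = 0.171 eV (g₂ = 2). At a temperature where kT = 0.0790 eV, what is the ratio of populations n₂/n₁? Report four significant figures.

n₂/n₁ = (g₂/g₁) exp[−(E₂−E₁)/kT] = (2/5) × exp(−(0.067 eV)/(0.0790 eV)) = (2/5) × exp(-0.848101) = 0.1713.

0.1713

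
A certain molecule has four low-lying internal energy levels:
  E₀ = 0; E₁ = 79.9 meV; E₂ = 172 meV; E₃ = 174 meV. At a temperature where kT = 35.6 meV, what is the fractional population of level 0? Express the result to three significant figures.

0.892

Eᵢ/kT = 0, 2.2444, 4.8315, 4.8876.
Z = Σ e^(−Eᵢ/kT) = e^(−0) + e^(−2.2444) + e^(−4.8315) + e^(−4.8876) = 1.0000 + 0.10599 + 0.0079746 + 0.0075395 = 1.1215.
P₀ = e^(−E₀/kT) / Z = 1.0000/1.1215 = 0.892.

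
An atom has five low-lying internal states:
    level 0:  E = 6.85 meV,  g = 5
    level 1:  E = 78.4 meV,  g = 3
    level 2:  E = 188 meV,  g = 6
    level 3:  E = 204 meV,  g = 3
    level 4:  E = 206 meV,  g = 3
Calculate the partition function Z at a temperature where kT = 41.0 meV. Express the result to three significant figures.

Eᵢ/kT = 0.16707, 1.9122, 4.5854, 4.9756, 5.0244.
Z = Σ gᵢe^(−Eᵢ/kT) = 5·e^(−0.16707) + 3·e^(−1.9122) + 6·e^(−4.5854) + 3·e^(−4.9756) + 3·e^(−5.0244) = 4.2307 + 0.44326 + 0.061198 + 0.020713 + 0.019727 = 4.7756.

Z = 4.78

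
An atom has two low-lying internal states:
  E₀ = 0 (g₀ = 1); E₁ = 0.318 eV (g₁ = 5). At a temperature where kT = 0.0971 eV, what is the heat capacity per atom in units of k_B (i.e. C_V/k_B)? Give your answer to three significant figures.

1.43

Eᵢ/kT = 0, 3.2750.
Z = Σ gᵢe^(−Eᵢ/kT) = 1·e^(−0) + 5·e^(−3.2750) = 1.0000 + 0.18908 = 1.1891.
⟨E⟩ = 0.050566 eV, ⟨E²⟩ = 0.016080 eV².
C_V/k_B = (⟨E²⟩ − ⟨E⟩²)/(kT)² = (0.016080 − 0.0025569)/0.0094284 = 1.43.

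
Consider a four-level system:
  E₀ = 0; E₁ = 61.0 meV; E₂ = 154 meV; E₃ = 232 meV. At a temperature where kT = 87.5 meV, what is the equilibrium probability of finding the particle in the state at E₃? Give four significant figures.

0.04053

Eᵢ/kT = 0, 0.697143, 1.76000, 2.65143.
Z = Σ e^(−Eᵢ/kT) = e^(−0) + e^(−0.697143) + e^(−1.76000) + e^(−2.65143) = 1.00000 + 0.498006 + 0.172045 + 0.0705503 = 1.74060.
P₃ = e^(−E₃/kT) / Z = 0.0705503/1.74060 = 0.04053.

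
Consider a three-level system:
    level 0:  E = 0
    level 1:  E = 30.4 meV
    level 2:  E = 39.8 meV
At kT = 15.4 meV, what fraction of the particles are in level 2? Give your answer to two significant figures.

Eᵢ/kT = 0, 1.974, 2.584.
Z = Σ e^(−Eᵢ/kT) = e^(−0) + e^(−1.974) + e^(−2.584) = 1.000 + 0.1389 + 0.07547 = 1.214.
P₂ = e^(−E₂/kT) / Z = 0.07547/1.214 = 0.062.

0.062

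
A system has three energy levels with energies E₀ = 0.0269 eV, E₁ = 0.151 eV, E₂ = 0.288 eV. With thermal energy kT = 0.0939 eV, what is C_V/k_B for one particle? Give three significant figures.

0.555

Eᵢ/kT = 0.28647, 1.6081, 3.0671.
Z = Σ e^(−Eᵢ/kT) = e^(−0.28647) + e^(−1.6081) + e^(−3.0671) = 0.75091 + 0.20027 + 0.046556 = 0.99774.
⟨E⟩ = 0.063993 eV, ⟨E²⟩ = 0.0089916 eV².
C_V/k_B = (⟨E²⟩ − ⟨E⟩²)/(kT)² = (0.0089916 − 0.0040951)/0.0088172 = 0.555.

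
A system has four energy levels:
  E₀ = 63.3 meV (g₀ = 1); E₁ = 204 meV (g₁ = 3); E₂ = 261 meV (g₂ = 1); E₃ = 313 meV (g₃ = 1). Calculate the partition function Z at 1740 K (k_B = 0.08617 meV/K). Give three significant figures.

Z = 1.72

k_BT = 0.08617 × 1740 K = 149.94 meV.
Eᵢ/kT = 0.42217, 1.3605, 1.7407, 2.0875.
Z = Σ gᵢe^(−Eᵢ/kT) = 1·e^(−0.42217) + 3·e^(−1.3605) + 1·e^(−1.7407) + 1·e^(−2.0875) = 0.65562 + 0.76960 + 0.17540 + 0.12400 = 1.7246.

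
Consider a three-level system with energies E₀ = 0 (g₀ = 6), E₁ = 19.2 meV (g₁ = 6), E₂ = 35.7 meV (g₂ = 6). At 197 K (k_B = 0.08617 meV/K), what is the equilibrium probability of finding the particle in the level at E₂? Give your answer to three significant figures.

k_BT = 0.08617 × 197 K = 16.975 meV.
Eᵢ/kT = 0, 1.1311, 2.1031.
Z = Σ gᵢe^(−Eᵢ/kT) = 6·e^(−0) + 6·e^(−1.1311) + 6·e^(−2.1031) = 6.0000 + 1.9361 + 0.73246 = 8.6686.
P₂ = g₂ e^(−E₂/kT) / Z = 0.73246/8.6686 = 0.0845.

0.0845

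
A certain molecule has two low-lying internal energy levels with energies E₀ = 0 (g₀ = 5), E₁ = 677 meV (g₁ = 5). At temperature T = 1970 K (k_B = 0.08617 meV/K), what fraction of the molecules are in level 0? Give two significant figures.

k_BT = 0.08617 × 1970 K = 169.8 meV.
Eᵢ/kT = 0, 3.987.
Z = Σ gᵢe^(−Eᵢ/kT) = 5·e^(−0) + 5·e^(−3.987) = 5.000 + 0.09278 = 5.093.
P₀ = g₀ e^(−E₀/kT) / Z = 5.000/5.093 = 0.98.

0.98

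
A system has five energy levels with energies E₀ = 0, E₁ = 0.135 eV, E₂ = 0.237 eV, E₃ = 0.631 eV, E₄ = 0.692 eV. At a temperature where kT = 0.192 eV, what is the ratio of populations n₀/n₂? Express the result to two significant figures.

n₀/n₂ = exp[−(E₀−E₂)/kT] = exp(−(-0.237 eV)/(0.192 eV)) = exp(1.234) = 3.4.

3.4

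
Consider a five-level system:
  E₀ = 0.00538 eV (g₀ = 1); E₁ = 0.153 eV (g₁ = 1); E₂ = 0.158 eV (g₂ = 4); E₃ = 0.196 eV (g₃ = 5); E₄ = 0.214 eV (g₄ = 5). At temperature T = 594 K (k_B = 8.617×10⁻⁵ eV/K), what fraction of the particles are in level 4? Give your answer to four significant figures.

k_BT = 8.617×10⁻⁵ × 594 K = 0.0511850 eV.
Eᵢ/kT = 0.105109, 2.98916, 3.08684, 3.82925, 4.18091.
Z = Σ gᵢe^(−Eᵢ/kT) = 1·e^(−0.105109) + 1·e^(−2.98916) + 4·e^(−3.08684) + 5·e^(−3.82925) + 5·e^(−4.18091) = 0.900226 + 0.0503297 + 0.182584 + 0.108630 + 0.0764230 = 1.31819.
P₄ = g₄ e^(−E₄/kT) / Z = 0.0764230/1.31819 = 0.05798.

0.05798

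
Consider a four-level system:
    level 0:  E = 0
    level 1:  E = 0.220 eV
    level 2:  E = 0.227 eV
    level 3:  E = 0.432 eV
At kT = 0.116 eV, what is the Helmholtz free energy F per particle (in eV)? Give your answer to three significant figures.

-0.0318 eV

Eᵢ/kT = 0, 1.8966, 1.9569, 3.7241.
Z = Σ e^(−Eᵢ/kT) = e^(−0) + e^(−1.8966) + e^(−1.9569) + e^(−3.7241) = 1.0000 + 0.15008 + 0.14130 + 0.024135 = 1.3155.
F = −kT ln Z = −0.116 × ln(1.3155) = −0.116 × 0.27422 = -0.0318 eV.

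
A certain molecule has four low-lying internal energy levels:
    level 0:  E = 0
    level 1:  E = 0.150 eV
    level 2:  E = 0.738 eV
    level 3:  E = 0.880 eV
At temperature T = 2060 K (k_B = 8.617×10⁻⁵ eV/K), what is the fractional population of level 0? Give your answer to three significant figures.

k_BT = 8.617×10⁻⁵ × 2060 K = 0.17751 eV.
Eᵢ/kT = 0, 0.84502, 4.1575, 4.9575.
Z = Σ e^(−Eᵢ/kT) = e^(−0) + e^(−0.84502) + e^(−4.1575) + e^(−4.9575) = 1.0000 + 0.42955 + 0.015647 + 0.0070305 = 1.4522.
P₀ = e^(−E₀/kT) / Z = 1.0000/1.4522 = 0.689.

0.689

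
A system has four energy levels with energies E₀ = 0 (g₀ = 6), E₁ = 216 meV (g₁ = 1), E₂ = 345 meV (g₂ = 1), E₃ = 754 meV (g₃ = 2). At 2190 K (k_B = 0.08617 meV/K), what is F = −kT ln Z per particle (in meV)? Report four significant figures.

k_BT = 0.08617 × 2190 K = 188.712 meV.
Eᵢ/kT = 0, 1.14460, 1.82818, 3.99551.
Z = Σ gᵢe^(−Eᵢ/kT) = 6·e^(−0) + 1·e^(−1.14460) + 1·e^(−1.82818) + 2·e^(−3.99551) = 6.00000 + 0.318351 + 0.160706 + 0.0367961 = 6.51585.
F = −kT ln Z = −188.712 × ln(6.51585) = −188.712 × 1.87424 = -353.7 meV.

-353.7 meV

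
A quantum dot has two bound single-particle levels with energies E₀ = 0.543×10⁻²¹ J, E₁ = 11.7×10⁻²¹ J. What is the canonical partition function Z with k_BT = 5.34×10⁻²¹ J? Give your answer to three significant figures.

Eᵢ/kT = 0.10169, 2.1910.
Z = Σ e^(−Eᵢ/kT) = e^(−0.10169) + e^(−2.1910) = 0.90331 + 0.11180 = 1.0151.

Z = 1.02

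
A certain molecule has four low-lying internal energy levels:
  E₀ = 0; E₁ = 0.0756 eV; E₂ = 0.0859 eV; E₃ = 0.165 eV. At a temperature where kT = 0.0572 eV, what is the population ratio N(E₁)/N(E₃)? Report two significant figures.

4.8

n₁/n₃ = exp[−(E₁−E₃)/kT] = exp(−(-0.0894 eV)/(0.0572 eV)) = exp(1.563) = 4.8.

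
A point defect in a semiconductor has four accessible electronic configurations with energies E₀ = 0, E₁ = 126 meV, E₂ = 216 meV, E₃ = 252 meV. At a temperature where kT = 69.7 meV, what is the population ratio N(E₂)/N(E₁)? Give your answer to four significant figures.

n₂/n₁ = exp[−(E₂−E₁)/kT] = exp(−(90 meV)/(69.7 meV)) = exp(-1.29125) = 0.2749.

0.2749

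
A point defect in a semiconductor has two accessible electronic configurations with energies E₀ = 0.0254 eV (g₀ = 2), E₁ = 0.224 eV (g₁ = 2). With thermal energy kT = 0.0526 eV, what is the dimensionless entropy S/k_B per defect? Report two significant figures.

Eᵢ/kT = 0.4829, 4.259.
Z = Σ gᵢe^(−Eᵢ/kT) = 2·e^(−0.4829) + 2·e^(−4.259) = 1.234 + 0.02827 = 1.262.
⟨E⟩ = Σ EᵢPᵢ = 0.02985 eV.
S/k_B = ln Z + ⟨E⟩/kT = ln(1.262) + 0.02985/0.0526 = 0.2327 + 0.5675 = 0.80.

0.80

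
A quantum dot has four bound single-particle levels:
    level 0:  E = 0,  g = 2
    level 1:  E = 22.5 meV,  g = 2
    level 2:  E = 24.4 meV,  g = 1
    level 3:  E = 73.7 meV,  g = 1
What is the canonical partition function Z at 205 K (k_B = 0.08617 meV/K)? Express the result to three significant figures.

k_BT = 0.08617 × 205 K = 17.665 meV.
Eᵢ/kT = 0, 1.2737, 1.3813, 4.1721.
Z = Σ gᵢe^(−Eᵢ/kT) = 2·e^(−0) + 2·e^(−1.2737) + 1·e^(−1.3813) + 1·e^(−4.1721) = 2.0000 + 0.55959 + 0.25125 + 0.015420 = 2.8263.

Z = 2.83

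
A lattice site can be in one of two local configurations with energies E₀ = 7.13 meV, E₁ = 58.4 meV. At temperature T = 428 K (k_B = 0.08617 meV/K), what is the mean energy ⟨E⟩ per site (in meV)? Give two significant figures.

k_BT = 0.08617 × 428 K = 36.88 meV.
Eᵢ/kT = 0.1933, 1.584.
Z = Σ e^(−Eᵢ/kT) = e^(−0.1933) + e^(−1.584) = 0.8242 + 0.2052 = 1.029.
⟨E⟩ = Σ Eᵢ e^(−Eᵢ/kT) / Z = (7.13·0.8242 + 58.4·0.2052) / 1.029 = 17 meV.

17 meV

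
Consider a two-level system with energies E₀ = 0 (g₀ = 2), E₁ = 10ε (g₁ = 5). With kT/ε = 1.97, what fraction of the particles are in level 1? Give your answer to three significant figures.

0.0154

Eᵢ/kT = 0, 5.0761.
Z = Σ gᵢe^(−Eᵢ/kT) = 2·e^(−0) + 5·e^(−5.0761) = 2.0000 + 0.031221 = 2.0312.
P₁ = g₁ e^(−E₁/kT) / Z = 0.031221/2.0312 = 0.0154.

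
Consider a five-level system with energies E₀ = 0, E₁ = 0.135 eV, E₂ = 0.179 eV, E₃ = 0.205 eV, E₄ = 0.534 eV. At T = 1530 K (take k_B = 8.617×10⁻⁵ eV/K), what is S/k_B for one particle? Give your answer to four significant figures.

1.217

k_BT = 8.617×10⁻⁵ × 1530 K = 0.131840 eV.
Eᵢ/kT = 0, 1.02397, 1.35771, 1.55492, 4.05036.
Z = Σ e^(−Eᵢ/kT) = e^(−0) + e^(−1.02397) + e^(−1.35771) + e^(−1.55492) + e^(−4.05036) = 1.00000 + 0.359166 + 0.257249 + 0.211206 + 0.0174161 = 1.84504.
⟨E⟩ = Σ EᵢPᵢ = 0.0797448 eV.
S/k_B = ln Z + ⟨E⟩/kT = ln(1.84504) + 0.0797448/0.131840 = 0.612501 + 0.604860 = 1.217.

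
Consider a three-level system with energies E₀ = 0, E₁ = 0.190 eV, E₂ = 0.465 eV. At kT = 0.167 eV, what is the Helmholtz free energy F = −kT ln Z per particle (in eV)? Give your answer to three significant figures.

-0.0541 eV

Eᵢ/kT = 0, 1.1377, 2.7844.
Z = Σ e^(−Eᵢ/kT) = e^(−0) + e^(−1.1377) + e^(−2.7844) = 1.0000 + 0.32056 + 0.061766 = 1.3823.
F = −kT ln Z = −0.167 × ln(1.3823) = −0.167 × 0.32375 = -0.0541 eV.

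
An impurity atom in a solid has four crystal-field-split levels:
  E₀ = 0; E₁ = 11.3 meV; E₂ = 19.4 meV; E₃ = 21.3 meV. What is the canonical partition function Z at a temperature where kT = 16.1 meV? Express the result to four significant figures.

Z = 2.062

Eᵢ/kT = 0, 0.701863, 1.20497, 1.32298.
Z = Σ e^(−Eᵢ/kT) = e^(−0) + e^(−0.701863) + e^(−1.20497) + e^(−1.32298) = 1.00000 + 0.495661 + 0.299701 + 0.266340 = 2.06170.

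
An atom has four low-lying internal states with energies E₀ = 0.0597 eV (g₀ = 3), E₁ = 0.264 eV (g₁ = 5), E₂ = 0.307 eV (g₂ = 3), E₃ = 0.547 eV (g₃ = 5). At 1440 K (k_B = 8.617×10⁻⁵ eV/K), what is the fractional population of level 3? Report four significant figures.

0.02203

k_BT = 8.617×10⁻⁵ × 1440 K = 0.124085 eV.
Eᵢ/kT = 0.481122, 2.12757, 2.47411, 4.40827.
Z = Σ gᵢe^(−Eᵢ/kT) = 3·e^(−0.481122) + 5·e^(−2.12757) + 3·e^(−2.47411) + 5·e^(−4.40827) = 1.85427 + 0.595632 + 0.252714 + 0.0608811 = 2.76350.
P₃ = g₃ e^(−E₃/kT) / Z = 0.0608811/2.76350 = 0.02203.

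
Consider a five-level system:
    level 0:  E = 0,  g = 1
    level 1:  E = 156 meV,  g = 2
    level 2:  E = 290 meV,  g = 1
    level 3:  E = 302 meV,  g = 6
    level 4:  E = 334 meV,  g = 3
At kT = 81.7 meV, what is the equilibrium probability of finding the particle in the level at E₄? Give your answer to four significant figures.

0.03301

Eᵢ/kT = 0, 1.90942, 3.54957, 3.69645, 4.08813.
Z = Σ gᵢe^(−Eᵢ/kT) = 1·e^(−0) + 2·e^(−1.90942) + 1·e^(−3.54957) + 6·e^(−3.69645) + 3·e^(−4.08813) = 1.00000 + 0.296333 + 0.0287370 + 0.148869 + 0.0503117 = 1.52425.
P₄ = g₄ e^(−E₄/kT) / Z = 0.0503117/1.52425 = 0.03301.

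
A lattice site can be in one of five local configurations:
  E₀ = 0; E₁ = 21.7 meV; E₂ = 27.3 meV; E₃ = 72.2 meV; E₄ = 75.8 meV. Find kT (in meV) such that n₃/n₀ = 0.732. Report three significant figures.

n₃/n₀ = exp[−(E₃−E₀)/kT] = 0.732.
⇒ (E₃−E₀)/kT = ln(1/0.732) = ln(1.3661) = 0.31196.
kT = 72.2 meV / 0.31196 = 231 meV.

231 meV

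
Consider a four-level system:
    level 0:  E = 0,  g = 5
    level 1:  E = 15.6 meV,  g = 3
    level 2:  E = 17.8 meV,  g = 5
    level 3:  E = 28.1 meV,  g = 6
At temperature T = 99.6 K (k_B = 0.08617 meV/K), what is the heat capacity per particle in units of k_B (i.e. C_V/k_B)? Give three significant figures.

0.850

k_BT = 0.08617 × 99.6 K = 8.5825 meV.
Eᵢ/kT = 0, 1.8177, 2.0740, 3.2741.
Z = Σ gᵢe^(−Eᵢ/kT) = 5·e^(−0) + 3·e^(−1.8177) + 5·e^(−2.0740) + 6·e^(−3.2741) = 5.0000 + 0.48720 + 0.62841 + 0.22711 = 6.3427.
⟨E⟩ = 3.9680 meV, ⟨E²⟩ = 78.358 meV².
C_V/k_B = (⟨E²⟩ − ⟨E⟩²)/(kT)² = (78.358 − 15.745)/73.659 = 0.850.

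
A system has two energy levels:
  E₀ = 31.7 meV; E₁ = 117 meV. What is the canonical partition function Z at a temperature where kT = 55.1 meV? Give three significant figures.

Eᵢ/kT = 0.57532, 2.1234.
Z = Σ e^(−Eᵢ/kT) = e^(−0.57532) + e^(−2.1234) = 0.56252 + 0.11962 = 0.68214.

Z = 0.682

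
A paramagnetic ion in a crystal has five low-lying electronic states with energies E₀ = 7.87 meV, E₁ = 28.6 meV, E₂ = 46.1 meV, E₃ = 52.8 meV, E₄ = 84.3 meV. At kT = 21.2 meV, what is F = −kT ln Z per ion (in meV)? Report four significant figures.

Eᵢ/kT = 0.371226, 1.34906, 2.17453, 2.49057, 3.97642.
Z = Σ e^(−Eᵢ/kT) = e^(−0.371226) + e^(−1.34906) + e^(−2.17453) + e^(−2.49057) + e^(−3.97642) = 0.689888 + 0.259484 + 0.113662 + 0.0828627 + 0.0187527 = 1.16465.
F = −kT ln Z = −21.2 × ln(1.16465) = −21.2 × 0.152421 = -3.231 meV.

-3.231 meV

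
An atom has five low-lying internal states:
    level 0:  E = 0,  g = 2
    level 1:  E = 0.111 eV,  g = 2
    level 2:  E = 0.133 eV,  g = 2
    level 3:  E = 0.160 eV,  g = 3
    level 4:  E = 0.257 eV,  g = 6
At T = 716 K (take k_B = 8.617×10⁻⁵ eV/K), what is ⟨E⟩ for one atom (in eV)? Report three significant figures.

0.0442 eV

k_BT = 8.617×10⁻⁵ × 716 K = 0.061698 eV.
Eᵢ/kT = 0, 1.7991, 2.1557, 2.5933, 4.1655.
Z = Σ gᵢe^(−Eᵢ/kT) = 2·e^(−0) + 2·e^(−1.7991) + 2·e^(−2.1557) + 3·e^(−2.5933) + 6·e^(−4.1655) = 2.0000 + 0.33090 + 0.23164 + 0.22432 + 0.093132 = 2.8800.
⟨E⟩ = Σ Eᵢ gᵢe^(−Eᵢ/kT) / Z = (0·2.0000 + 0.111·0.33090 + 0.133·0.23164 + 0.160·0.22432 + 0.257·0.093132) / 2.8800 = 0.0442 eV.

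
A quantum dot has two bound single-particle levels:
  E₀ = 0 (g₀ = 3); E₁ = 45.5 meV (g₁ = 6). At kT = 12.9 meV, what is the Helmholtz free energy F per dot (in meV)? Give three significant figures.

Eᵢ/kT = 0, 3.5271.
Z = Σ gᵢe^(−Eᵢ/kT) = 3·e^(−0) + 6·e^(−3.5271) = 3.0000 + 0.17634 = 3.1763.
F = −kT ln Z = −12.9 × ln(3.1763) = −12.9 × 1.1557 = -14.9 meV.

-14.9 meV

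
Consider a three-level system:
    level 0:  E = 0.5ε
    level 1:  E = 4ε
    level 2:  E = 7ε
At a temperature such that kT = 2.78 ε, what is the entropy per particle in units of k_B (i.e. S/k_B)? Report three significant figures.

Eᵢ/kT = 0.17986, 1.4388, 2.5180.
Z = Σ e^(−Eᵢ/kT) = e^(−0.17986) + e^(−1.4388) + e^(−2.5180) = 0.83539 + 0.23721 + 0.080621 = 1.1532.
⟨E⟩ = Σ EᵢPᵢ = 1.6744 ε.
S/k_B = ln Z + ⟨E⟩/kT = ln(1.1532) + 1.6744/2.78 = 0.14254 + 0.60230 = 0.745.

0.745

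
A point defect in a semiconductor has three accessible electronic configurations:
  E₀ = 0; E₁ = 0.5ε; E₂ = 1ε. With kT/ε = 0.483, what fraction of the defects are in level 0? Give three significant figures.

0.675

Eᵢ/kT = 0, 1.0352, 2.0704.
Z = Σ e^(−Eᵢ/kT) = e^(−0) + e^(−1.0352) + e^(−2.0704) = 1.0000 + 0.35516 + 0.12614 = 1.4813.
P₀ = e^(−E₀/kT) / Z = 1.0000/1.4813 = 0.675.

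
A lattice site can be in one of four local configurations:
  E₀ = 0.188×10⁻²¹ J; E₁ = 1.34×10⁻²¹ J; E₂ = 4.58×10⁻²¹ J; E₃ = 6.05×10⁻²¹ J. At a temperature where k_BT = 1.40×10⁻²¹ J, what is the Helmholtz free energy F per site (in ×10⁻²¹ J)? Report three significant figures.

Eᵢ/kT = 0.13429, 0.95714, 3.2714, 4.3214.
Z = Σ e^(−Eᵢ/kT) = e^(−0.13429) + e^(−0.95714) + e^(−3.2714) + e^(−4.3214) = 0.87434 + 0.38399 + 0.037953 + 0.013281 = 1.3096.
F = −kT ln Z = −1.40 × ln(1.3096) = −1.40 × 0.26972 = -0.378 ×10⁻²¹ J.

-0.378 ×10⁻²¹ J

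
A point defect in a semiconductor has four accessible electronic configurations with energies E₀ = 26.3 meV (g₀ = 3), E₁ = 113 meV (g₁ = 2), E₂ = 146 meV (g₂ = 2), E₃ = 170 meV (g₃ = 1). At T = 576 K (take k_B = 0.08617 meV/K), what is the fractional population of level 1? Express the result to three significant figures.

0.0973

k_BT = 0.08617 × 576 K = 49.634 meV.
Eᵢ/kT = 0.52988, 2.2767, 2.9415, 3.4251.
Z = Σ gᵢe^(−Eᵢ/kT) = 3·e^(−0.52988) + 2·e^(−2.2767) + 2·e^(−2.9415) + 1·e^(−3.4251) = 1.7660 + 0.20524 + 0.10557 + 0.032546 = 2.1094.
P₁ = g₁ e^(−E₁/kT) / Z = 0.20524/2.1094 = 0.0973.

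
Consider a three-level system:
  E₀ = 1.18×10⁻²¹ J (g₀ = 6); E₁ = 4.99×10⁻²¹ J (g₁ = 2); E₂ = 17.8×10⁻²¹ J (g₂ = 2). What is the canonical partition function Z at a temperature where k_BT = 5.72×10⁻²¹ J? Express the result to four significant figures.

Z = 5.807

Eᵢ/kT = 0.206294, 0.872378, 3.11189.
Z = Σ gᵢe^(−Eᵢ/kT) = 6·e^(−0.206294) + 2·e^(−0.872378) + 2·e^(−3.11189) = 4.88156 + 0.835913 + 0.0890335 = 5.80651.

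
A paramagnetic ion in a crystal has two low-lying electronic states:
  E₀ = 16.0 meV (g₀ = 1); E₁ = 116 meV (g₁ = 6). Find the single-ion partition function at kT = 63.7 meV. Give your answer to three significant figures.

Eᵢ/kT = 0.25118, 1.8210.
Z = Σ gᵢe^(−Eᵢ/kT) = 1·e^(−0.25118) + 6·e^(−1.8210) = 0.77788 + 0.97118 = 1.7491.

Z = 1.75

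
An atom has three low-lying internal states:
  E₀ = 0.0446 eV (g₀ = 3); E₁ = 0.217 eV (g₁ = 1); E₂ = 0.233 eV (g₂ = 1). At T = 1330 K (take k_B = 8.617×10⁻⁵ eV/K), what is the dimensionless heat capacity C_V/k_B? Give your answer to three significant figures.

k_BT = 8.617×10⁻⁵ × 1330 K = 0.11461 eV.
Eᵢ/kT = 0.38915, 1.8934, 2.0330.
Z = Σ gᵢe^(−Eᵢ/kT) = 3·e^(−0.38915) + 1·e^(−1.8934) + 1·e^(−2.0330) = 2.0329 + 0.15056 + 0.13094 = 2.3144.
⟨E⟩ = 0.066474 eV, ⟨E²⟩ = 0.0078820 eV².
C_V/k_B = (⟨E²⟩ − ⟨E⟩²)/(kT)² = (0.0078820 − 0.0044188)/0.013135 = 0.264.

0.264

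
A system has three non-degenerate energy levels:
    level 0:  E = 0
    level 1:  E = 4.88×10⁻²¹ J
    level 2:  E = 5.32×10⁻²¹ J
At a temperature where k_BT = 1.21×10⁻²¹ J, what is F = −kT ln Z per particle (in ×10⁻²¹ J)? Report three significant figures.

Eᵢ/kT = 0, 4.0331, 4.3967.
Z = Σ e^(−Eᵢ/kT) = e^(−0) + e^(−4.0331) + e^(−4.3967) = 1.0000 + 0.017719 + 0.012318 = 1.0300.
F = −kT ln Z = −1.21 × ln(1.0300) = −1.21 × 0.029559 = -0.0358 ×10⁻²¹ J.

-0.0358 ×10⁻²¹ J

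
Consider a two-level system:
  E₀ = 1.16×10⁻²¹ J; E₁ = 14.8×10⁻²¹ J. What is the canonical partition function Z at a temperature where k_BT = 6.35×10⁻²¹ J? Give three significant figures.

Eᵢ/kT = 0.18268, 2.3307.
Z = Σ e^(−Eᵢ/kT) = e^(−0.18268) + e^(−2.3307) = 0.83303 + 0.097228 = 0.93026.

Z = 0.930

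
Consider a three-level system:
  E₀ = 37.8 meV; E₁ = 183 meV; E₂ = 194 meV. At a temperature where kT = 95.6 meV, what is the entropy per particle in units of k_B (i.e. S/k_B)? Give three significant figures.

Eᵢ/kT = 0.39540, 1.9142, 2.0293.
Z = Σ e^(−Eᵢ/kT) = e^(−0.39540) + e^(−1.9142) + e^(−2.0293) = 0.67341 + 0.14746 + 0.13143 = 0.95230.
⟨E⟩ = Σ EᵢPᵢ = 81.841 meV.
S/k_B = ln Z + ⟨E⟩/kT = ln(0.95230) + 81.841/95.6 = -0.048875 + 0.85608 = 0.807.

0.807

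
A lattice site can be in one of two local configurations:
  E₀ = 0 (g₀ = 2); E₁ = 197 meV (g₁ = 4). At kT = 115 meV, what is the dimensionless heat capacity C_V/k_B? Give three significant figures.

0.572

Eᵢ/kT = 0, 1.7130.
Z = Σ gᵢe^(−Eᵢ/kT) = 2·e^(−0) + 4·e^(−1.7130) = 2.0000 + 0.72130 = 2.7213.
⟨E⟩ = 52.216 meV, ⟨E²⟩ = 10287 meV².
C_V/k_B = (⟨E²⟩ − ⟨E⟩²)/(kT)² = (10287 − 2726.5)/13225 = 0.572.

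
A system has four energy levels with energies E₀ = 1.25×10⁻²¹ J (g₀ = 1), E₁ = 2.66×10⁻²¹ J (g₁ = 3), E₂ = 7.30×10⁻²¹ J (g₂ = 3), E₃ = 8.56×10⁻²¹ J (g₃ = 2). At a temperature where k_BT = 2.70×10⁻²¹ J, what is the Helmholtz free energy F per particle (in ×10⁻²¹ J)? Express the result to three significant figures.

Eᵢ/kT = 0.46296, 0.98519, 2.7037, 3.1704.
Z = Σ gᵢe^(−Eᵢ/kT) = 1·e^(−0.46296) + 3·e^(−0.98519) + 3·e^(−2.7037) + 2·e^(−3.1704) = 0.62942 + 1.1201 + 0.20087 + 0.083974 = 2.0344.
F = −kT ln Z = −2.70 × ln(2.0344) = −2.70 × 0.71020 = -1.92 ×10⁻²¹ J.

-1.92 ×10⁻²¹ J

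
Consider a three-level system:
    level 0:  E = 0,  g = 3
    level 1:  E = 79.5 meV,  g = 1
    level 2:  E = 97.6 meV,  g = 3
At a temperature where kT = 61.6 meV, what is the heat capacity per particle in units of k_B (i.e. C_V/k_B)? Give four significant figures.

0.3979

Eᵢ/kT = 0, 1.29058, 1.58442.
Z = Σ gᵢe^(−Eᵢ/kT) = 3·e^(−0) + 1·e^(−1.29058) + 3·e^(−1.58442) = 3.00000 + 0.275111 + 0.615200 = 3.89031.
⟨E⟩ = 21.0561 meV, ⟨E²⟩ = 1953.32 meV².
C_V/k_B = (⟨E²⟩ − ⟨E⟩²)/(kT)² = (1953.32 − 443.359)/3794.56 = 0.3979.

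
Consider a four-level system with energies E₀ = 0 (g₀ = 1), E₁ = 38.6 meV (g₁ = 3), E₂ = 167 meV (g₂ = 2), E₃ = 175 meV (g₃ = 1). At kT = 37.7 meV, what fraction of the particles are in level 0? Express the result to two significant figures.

0.47

Eᵢ/kT = 0, 1.024, 4.430, 4.642.
Z = Σ gᵢe^(−Eᵢ/kT) = 1·e^(−0) + 3·e^(−1.024) + 2·e^(−4.430) + 1·e^(−4.642) = 1.000 + 1.077 + 0.02383 + 0.009638 = 2.110.
P₀ = g₀ e^(−E₀/kT) / Z = 1.000/2.110 = 0.47.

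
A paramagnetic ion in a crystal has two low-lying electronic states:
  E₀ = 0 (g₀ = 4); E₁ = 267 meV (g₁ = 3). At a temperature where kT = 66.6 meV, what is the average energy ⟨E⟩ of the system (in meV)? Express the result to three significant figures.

Eᵢ/kT = 0, 4.0090.
Z = Σ gᵢe^(−Eᵢ/kT) = 4·e^(−0) + 3·e^(−4.0090) = 4.0000 + 0.054455 = 4.0545.
⟨E⟩ = Σ Eᵢ gᵢe^(−Eᵢ/kT) / Z = (0·4.0000 + 267·0.054455) / 4.0545 = 3.59 meV.

3.59 meV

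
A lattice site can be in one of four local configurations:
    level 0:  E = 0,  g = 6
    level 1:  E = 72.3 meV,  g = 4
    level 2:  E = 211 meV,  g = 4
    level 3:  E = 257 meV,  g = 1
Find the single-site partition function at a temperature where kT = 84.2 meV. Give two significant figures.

Z = 8.1

Eᵢ/kT = 0, 0.8587, 2.506, 3.052.
Z = Σ gᵢe^(−Eᵢ/kT) = 6·e^(−0) + 4·e^(−0.8587) + 4·e^(−2.506) + 1·e^(−3.052) = 6.000 + 1.695 + 0.3264 + 0.04726 = 8.069.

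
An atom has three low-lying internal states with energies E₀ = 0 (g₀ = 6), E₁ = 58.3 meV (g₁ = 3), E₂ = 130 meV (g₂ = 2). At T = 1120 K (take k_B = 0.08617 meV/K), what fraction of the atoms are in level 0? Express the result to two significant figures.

k_BT = 0.08617 × 1120 K = 96.51 meV.
Eᵢ/kT = 0, 0.6041, 1.347.
Z = Σ gᵢe^(−Eᵢ/kT) = 6·e^(−0) + 3·e^(−0.6041) + 2·e^(−1.347) = 6.000 + 1.640 + 0.5200 = 8.160.
P₀ = g₀ e^(−E₀/kT) / Z = 6.000/8.160 = 0.74.

0.74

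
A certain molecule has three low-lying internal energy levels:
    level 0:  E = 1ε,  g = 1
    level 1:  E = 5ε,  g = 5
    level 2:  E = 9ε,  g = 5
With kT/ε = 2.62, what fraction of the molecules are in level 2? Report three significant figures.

Eᵢ/kT = 0.38168, 1.9084, 3.4351.
Z = Σ gᵢe^(−Eᵢ/kT) = 1·e^(−0.38168) + 5·e^(−1.9084) + 5·e^(−3.4351) = 0.68271 + 0.74159 + 0.16111 = 1.5854.
P₂ = g₂ e^(−E₂/kT) / Z = 0.16111/1.5854 = 0.102.

0.102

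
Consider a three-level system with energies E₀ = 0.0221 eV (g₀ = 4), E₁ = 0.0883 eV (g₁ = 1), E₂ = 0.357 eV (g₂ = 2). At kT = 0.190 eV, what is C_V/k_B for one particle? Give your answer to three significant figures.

Eᵢ/kT = 0.11632, 0.46474, 1.8789.
Z = Σ gᵢe^(−Eᵢ/kT) = 4·e^(−0.11632) + 1·e^(−0.46474) + 2·e^(−1.8789) = 3.5608 + 0.62830 + 0.30552 = 4.4946.
⟨E⟩ = 0.054119 eV, ⟨E²⟩ = 0.010140 eV².
C_V/k_B = (⟨E²⟩ − ⟨E⟩²)/(kT)² = (0.010140 − 0.0029289)/0.036100 = 0.200.

0.200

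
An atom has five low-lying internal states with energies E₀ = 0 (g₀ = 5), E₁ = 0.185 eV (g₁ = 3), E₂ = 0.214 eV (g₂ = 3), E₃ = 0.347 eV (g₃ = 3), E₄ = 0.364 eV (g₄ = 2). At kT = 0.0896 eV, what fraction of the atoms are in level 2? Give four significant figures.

0.04786

Eᵢ/kT = 0, 2.06473, 2.38839, 3.87277, 4.06250.
Z = Σ gᵢe^(−Eᵢ/kT) = 5·e^(−0) + 3·e^(−2.06473) + 3·e^(−2.38839) + 3·e^(−3.87277) + 2·e^(−4.06250) = 5.00000 + 0.380558 + 0.275332 + 0.0624020 + 0.0344119 = 5.75270.
P₂ = g₂ e^(−E₂/kT) / Z = 0.275332/5.75270 = 0.04786.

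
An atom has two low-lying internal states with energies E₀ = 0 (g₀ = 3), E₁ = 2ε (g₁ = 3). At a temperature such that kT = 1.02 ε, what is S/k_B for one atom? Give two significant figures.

Eᵢ/kT = 0, 1.961.
Z = Σ gᵢe^(−Eᵢ/kT) = 3·e^(−0) + 3·e^(−1.961) = 3.000 + 0.4222 = 3.422.
⟨E⟩ = Σ EᵢPᵢ = 0.2468 ε.
S/k_B = ln Z + ⟨E⟩/kT = ln(3.422) + 0.2468/1.02 = 1.230 + 0.2420 = 1.5.

1.5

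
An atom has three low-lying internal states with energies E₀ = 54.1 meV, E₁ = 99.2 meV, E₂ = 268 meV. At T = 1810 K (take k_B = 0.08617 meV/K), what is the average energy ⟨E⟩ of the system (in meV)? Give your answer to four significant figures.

k_BT = 0.08617 × 1810 K = 155.968 meV.
Eᵢ/kT = 0.346866, 0.636028, 1.71830.
Z = Σ e^(−Eᵢ/kT) = e^(−0.346866) + e^(−0.636028) + e^(−1.71830) = 0.706900 + 0.529391 + 0.179371 = 1.41566.
⟨E⟩ = Σ Eᵢ e^(−Eᵢ/kT) / Z = (54.1·0.706900 + 99.2·0.529391 + 268·0.179371) / 1.41566 = 98.07 meV.

98.07 meV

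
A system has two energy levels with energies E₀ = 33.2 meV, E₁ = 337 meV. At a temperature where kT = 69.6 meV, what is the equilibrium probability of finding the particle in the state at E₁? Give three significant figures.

Eᵢ/kT = 0.47701, 4.8420.
Z = Σ e^(−Eᵢ/kT) = e^(−0.47701) + e^(−4.8420) = 0.62064 + 0.0078913 = 0.62853.
P₁ = e^(−E₁/kT) / Z = 0.0078913/0.62853 = 0.0126.

0.0126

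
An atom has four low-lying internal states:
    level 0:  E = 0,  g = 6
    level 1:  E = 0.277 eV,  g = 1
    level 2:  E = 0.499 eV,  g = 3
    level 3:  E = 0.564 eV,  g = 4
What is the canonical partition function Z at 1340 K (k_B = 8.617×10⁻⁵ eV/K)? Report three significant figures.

Z = 6.16

k_BT = 8.617×10⁻⁵ × 1340 K = 0.11547 eV.
Eᵢ/kT = 0, 2.3989, 4.3215, 4.8844.
Z = Σ gᵢe^(−Eᵢ/kT) = 6·e^(−0) + 1·e^(−2.3989) + 3·e^(−4.3215) + 4·e^(−4.8844) = 6.0000 + 0.090818 + 0.039840 + 0.030255 = 6.1609.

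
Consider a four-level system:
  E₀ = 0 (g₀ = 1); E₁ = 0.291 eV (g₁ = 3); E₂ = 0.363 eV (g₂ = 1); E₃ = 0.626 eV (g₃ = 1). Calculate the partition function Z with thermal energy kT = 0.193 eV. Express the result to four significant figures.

Eᵢ/kT = 0, 1.50777, 1.88083, 3.24352.
Z = Σ gᵢe^(−Eᵢ/kT) = 1·e^(−0) + 3·e^(−1.50777) + 1·e^(−1.88083) + 1·e^(−3.24352) = 1.00000 + 0.664209 + 0.152464 + 0.0390263 = 1.85570.

Z = 1.856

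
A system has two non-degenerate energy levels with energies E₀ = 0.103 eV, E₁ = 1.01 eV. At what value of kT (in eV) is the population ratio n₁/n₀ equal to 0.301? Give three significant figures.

n₁/n₀ = exp[−(E₁−E₀)/kT] = 0.301.
⇒ (E₁−E₀)/kT = ln(1/0.301) = ln(3.3223) = 1.2007.
kT = 0.907 eV / 1.2007 = 0.755 eV.

0.755 eV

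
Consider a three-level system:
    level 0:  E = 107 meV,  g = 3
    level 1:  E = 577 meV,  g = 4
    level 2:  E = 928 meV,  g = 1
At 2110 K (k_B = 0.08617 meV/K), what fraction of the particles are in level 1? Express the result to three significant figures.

k_BT = 0.08617 × 2110 K = 181.82 meV.
Eᵢ/kT = 0.58849, 3.1735, 5.1039.
Z = Σ gᵢe^(−Eᵢ/kT) = 3·e^(−0.58849) + 4·e^(−3.1735) + 1·e^(−5.1039) = 1.6655 + 0.16743 + 0.0060730 = 1.8390.
P₁ = g₁ e^(−E₁/kT) / Z = 0.16743/1.8390 = 0.0910.

0.0910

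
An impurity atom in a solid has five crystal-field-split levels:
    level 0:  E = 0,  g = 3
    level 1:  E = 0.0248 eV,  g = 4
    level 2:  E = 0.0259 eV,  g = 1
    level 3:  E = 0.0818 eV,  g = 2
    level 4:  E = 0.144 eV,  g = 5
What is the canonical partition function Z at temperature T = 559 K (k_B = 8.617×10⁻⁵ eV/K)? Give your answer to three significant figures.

k_BT = 8.617×10⁻⁵ × 559 K = 0.048169 eV.
Eᵢ/kT = 0, 0.51485, 0.53769, 1.6982, 2.9895.
Z = Σ gᵢe^(−Eᵢ/kT) = 3·e^(−0) + 4·e^(−0.51485) + 1·e^(−0.53769) + 2·e^(−1.6982) + 5·e^(−2.9895) = 3.0000 + 2.3904 + 0.58410 + 0.36603 + 0.25156 = 6.5921.

Z = 6.59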